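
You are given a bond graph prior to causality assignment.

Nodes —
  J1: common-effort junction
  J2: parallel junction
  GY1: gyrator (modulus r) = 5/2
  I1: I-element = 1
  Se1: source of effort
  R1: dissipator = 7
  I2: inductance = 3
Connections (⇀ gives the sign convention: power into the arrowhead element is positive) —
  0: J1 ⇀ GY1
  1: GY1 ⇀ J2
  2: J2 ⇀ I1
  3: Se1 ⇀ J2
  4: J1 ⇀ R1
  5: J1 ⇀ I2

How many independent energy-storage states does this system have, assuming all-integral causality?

bond 3 |J2  (Se1 fixes effort; stroke away)
bond 1 |GY1  (J2 effort already set via bond 3)
bond 2 |I1  (J2: bond 3 brought effort, rest push out)
bond 0 |GY1  (GY1 both-in/both-out from 1)
bond 5 |I2  (prefer integral on I2)
bond 4 |J1  (only one effort-in slot at J1)

2  (I1, I2 all integral)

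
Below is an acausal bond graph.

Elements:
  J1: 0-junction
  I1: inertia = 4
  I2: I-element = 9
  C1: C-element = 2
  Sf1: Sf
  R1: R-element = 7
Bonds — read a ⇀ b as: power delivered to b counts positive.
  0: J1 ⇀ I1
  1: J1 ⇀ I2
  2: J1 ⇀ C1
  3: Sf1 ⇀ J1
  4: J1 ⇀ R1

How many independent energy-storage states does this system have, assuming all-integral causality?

3  (C1, I1, I2 all integral)

β3 stroke at Sf1  (Sf1 (Sf) sets flow on bond)
β0 stroke at I1  (I1 integral (f out))
β1 stroke at I2  (prefer integral on I2)
β2 stroke at J1  (C1 outputs effort q/C1)
β4 stroke at R1  (J1: bond 2 brought effort, rest push out)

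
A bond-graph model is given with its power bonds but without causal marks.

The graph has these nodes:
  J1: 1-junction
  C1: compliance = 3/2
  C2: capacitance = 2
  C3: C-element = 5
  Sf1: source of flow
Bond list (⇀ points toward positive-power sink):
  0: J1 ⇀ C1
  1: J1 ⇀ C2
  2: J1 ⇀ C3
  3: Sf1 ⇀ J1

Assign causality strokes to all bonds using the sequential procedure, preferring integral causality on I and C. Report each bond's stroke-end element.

β3 stroke→Sf1  (Sf1: flow source, stroke at near end)
β0 stroke→J1  (J1 flow already set via bond 3)
β1 stroke→J1  (1-jn J1 has f-setter on 3)
β2 stroke→J1  (1-jn J1 has f-setter on 3)

β0 →J1
β1 →J1
β2 →J1
β3 →Sf1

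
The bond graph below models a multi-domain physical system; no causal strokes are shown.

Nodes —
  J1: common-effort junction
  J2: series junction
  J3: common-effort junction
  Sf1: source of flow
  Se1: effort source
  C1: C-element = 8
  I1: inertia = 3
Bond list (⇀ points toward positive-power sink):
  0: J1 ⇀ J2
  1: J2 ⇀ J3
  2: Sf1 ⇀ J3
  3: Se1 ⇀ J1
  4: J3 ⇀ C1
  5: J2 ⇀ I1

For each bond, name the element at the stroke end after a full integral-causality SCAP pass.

#0 stroke→J2
#1 stroke→J2
#2 stroke→Sf1
#3 stroke→J1
#4 stroke→J3
#5 stroke→I1

β2 |Sf1  (Sf1 fixes flow; stroke at Sf1)
β3 |J1  (Se1 (Se) sets effort on bond)
β0 |J2  (J1: bond 3 brought effort, rest push out)
β4 |J3  (C1 outputs effort q/C1)
β1 |J2  (J3 effort already set via bond 4)
β5 |I1  (J2 needs exactly one f-in)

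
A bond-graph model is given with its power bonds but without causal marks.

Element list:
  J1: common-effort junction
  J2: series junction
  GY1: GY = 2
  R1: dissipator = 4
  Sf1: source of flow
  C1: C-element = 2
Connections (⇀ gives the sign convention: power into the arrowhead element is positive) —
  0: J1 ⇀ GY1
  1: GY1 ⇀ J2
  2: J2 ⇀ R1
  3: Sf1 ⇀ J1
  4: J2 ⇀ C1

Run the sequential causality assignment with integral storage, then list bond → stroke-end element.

β0 |J1
β1 |J2
β2 |R1
β3 |Sf1
β4 |J2

b3 stroke at Sf1  (Sf1: flow source, stroke at near end)
b0 stroke at J1  (only one effort-in slot at J1)
b1 stroke at J2  (through GY1, causality inverts; strokes same side of GY1)
b4 stroke at J2  (C1 integral (e out))
b2 stroke at R1  (closing 1-jn rule on J2)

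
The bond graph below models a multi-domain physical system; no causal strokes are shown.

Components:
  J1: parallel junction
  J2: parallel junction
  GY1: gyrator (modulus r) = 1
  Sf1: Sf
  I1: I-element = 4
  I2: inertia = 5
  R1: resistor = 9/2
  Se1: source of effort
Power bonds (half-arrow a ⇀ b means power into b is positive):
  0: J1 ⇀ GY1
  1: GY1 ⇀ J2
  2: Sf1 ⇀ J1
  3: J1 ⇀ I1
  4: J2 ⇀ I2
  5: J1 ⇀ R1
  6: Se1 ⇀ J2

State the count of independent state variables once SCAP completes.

b2 |Sf1  (Sf1: flow source, stroke at near end)
b6 |J2  (Se1 fixes effort; stroke away)
b1 |GY1  (0-jn J2 has e-setter on 6)
b4 |I2  (J2: bond 6 brought effort, rest push out)
b0 |GY1  (GY1: gyrator matches bond 1)
b3 |I1  (I1: I, integral causality)
b5 |J1  (only one effort-in slot at J1)

2  (I1, I2 all integral)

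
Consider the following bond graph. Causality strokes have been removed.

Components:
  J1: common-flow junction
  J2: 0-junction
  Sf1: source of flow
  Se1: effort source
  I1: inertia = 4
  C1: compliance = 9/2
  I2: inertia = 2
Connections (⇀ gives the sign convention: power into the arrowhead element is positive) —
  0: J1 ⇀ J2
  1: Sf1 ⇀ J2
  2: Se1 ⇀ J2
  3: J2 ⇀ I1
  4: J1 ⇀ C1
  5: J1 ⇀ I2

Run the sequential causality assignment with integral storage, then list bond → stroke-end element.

#1 stroke→Sf1  (Sf1: flow source, stroke at near end)
#2 stroke→J2  (Se1 (Se) sets effort on bond)
#0 stroke→J1  (common-e at J2 fixed by 2)
#3 stroke→I1  (J2 effort already set via bond 2)
#4 stroke→J1  (C1 integral (e out))
#5 stroke→I2  (closing 1-jn rule on J1)

b0 |J1
b1 |Sf1
b2 |J2
b3 |I1
b4 |J1
b5 |I2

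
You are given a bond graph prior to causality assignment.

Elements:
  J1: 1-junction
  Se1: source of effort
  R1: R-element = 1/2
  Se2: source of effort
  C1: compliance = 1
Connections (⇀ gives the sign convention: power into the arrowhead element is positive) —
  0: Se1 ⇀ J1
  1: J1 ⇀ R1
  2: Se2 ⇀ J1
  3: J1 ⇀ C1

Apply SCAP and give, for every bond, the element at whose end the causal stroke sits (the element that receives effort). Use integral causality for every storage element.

b0 stroke→J1
b1 stroke→R1
b2 stroke→J1
b3 stroke→J1

β0 stroke→J1  (Se1: effort source, stroke at far end)
β2 stroke→J1  (Se2: effort source, stroke at far end)
β3 stroke→J1  (C1 integral (e out))
β1 stroke→R1  (J1: last free bond brings flow in)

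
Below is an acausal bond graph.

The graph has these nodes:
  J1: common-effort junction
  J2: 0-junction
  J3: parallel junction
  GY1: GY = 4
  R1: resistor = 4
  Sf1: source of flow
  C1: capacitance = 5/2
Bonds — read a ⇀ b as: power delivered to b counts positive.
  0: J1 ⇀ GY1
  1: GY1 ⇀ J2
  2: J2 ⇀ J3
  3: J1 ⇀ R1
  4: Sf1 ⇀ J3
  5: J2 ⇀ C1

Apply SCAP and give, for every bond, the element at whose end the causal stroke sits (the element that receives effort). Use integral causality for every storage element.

β4 stroke at Sf1  (Sf1 (Sf) sets flow on bond)
β2 stroke at J3  (J3 needs exactly one e-in)
β5 stroke at J2  (prefer integral on C1)
β1 stroke at GY1  (0-jn J2 has e-setter on 5)
β0 stroke at GY1  (GY GY1: same side as bond 1)
β3 stroke at J1  (only one effort-in slot at J1)

#0 →GY1
#1 →GY1
#2 →J3
#3 →J1
#4 →Sf1
#5 →J2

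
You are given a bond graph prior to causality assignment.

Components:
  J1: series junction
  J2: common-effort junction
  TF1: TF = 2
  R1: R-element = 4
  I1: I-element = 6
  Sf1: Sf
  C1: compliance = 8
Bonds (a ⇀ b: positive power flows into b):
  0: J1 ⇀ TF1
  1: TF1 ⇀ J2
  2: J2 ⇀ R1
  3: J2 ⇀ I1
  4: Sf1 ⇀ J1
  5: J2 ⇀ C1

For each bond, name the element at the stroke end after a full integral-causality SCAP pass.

#0 stroke→J1
#1 stroke→TF1
#2 stroke→R1
#3 stroke→I1
#4 stroke→Sf1
#5 stroke→J2

b4 stroke at Sf1  (source Sf1 imposes f)
b0 stroke at J1  (J1 flow already set via bond 4)
b1 stroke at TF1  (TF1: transformer flips bond 0)
b3 stroke at I1  (I1 integral (f out))
b5 stroke at J2  (C1: C, integral causality)
b2 stroke at R1  (0-jn J2 has e-setter on 5)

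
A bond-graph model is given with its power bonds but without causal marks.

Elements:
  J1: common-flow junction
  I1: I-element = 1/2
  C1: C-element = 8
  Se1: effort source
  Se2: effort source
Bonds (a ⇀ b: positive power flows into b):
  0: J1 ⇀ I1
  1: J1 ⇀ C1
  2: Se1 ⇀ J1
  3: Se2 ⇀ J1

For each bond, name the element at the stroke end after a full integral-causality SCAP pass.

bond 2 stroke→J1  (Se1 (Se) sets effort on bond)
bond 3 stroke→J1  (Se2 fixes effort; stroke away)
bond 0 stroke→I1  (I1 integral (f out))
bond 1 stroke→J1  (J1 flow already set via bond 0)

#0 →I1
#1 →J1
#2 →J1
#3 →J1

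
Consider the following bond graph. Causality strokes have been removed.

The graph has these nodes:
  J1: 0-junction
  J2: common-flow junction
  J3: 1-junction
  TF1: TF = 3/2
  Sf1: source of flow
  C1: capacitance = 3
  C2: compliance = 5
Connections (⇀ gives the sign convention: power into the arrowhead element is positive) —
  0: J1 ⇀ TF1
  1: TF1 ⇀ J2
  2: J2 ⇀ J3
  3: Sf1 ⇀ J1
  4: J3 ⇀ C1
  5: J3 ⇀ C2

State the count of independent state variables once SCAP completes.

2  (C1, C2 all integral)

bond 3 →Sf1  (Sf1: flow source, stroke at near end)
bond 0 →J1  (closing 0-jn rule on J1)
bond 1 →TF1  (TF1: transformer flips bond 0)
bond 2 →J2  (common-f at J2 fixed by 1)
bond 4 →J3  (J3: bond 2 brought flow, rest push out)
bond 5 →J3  (1-jn J3 has f-setter on 2)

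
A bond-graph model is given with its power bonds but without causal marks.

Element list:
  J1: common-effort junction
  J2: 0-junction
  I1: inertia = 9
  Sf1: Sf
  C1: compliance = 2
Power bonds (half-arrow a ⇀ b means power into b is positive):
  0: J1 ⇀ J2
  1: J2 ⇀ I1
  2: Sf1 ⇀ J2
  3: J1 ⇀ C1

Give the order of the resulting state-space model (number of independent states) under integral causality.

#2 stroke→Sf1  (source Sf1 imposes f)
#1 stroke→I1  (I1 outputs flow p/I1)
#0 stroke→J2  (closing 0-jn rule on J2)
#3 stroke→J1  (only one effort-in slot at J1)

2  (C1, I1 all integral)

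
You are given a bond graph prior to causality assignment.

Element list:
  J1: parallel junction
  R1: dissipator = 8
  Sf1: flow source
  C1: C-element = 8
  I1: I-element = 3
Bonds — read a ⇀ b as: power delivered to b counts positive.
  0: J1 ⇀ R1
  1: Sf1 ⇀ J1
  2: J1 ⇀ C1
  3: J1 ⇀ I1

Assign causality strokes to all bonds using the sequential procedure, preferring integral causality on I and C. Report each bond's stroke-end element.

bond 0 |R1
bond 1 |Sf1
bond 2 |J1
bond 3 |I1

#1 →Sf1  (Sf1 (Sf) sets flow on bond)
#2 →J1  (C1: C, integral causality)
#0 →R1  (J1 effort already set via bond 2)
#3 →I1  (0-jn J1 has e-setter on 2)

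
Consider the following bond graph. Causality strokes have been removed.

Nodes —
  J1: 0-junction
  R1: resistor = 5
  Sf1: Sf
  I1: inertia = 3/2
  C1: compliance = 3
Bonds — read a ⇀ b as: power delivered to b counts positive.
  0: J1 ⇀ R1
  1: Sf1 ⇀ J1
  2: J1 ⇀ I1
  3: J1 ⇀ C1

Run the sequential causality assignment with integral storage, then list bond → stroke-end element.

β1 stroke→Sf1  (Sf1 (Sf) sets flow on bond)
β2 stroke→I1  (I1 integral (f out))
β3 stroke→J1  (C1 outputs effort q/C1)
β0 stroke→R1  (0-jn J1 has e-setter on 3)

bond 0 stroke→R1
bond 1 stroke→Sf1
bond 2 stroke→I1
bond 3 stroke→J1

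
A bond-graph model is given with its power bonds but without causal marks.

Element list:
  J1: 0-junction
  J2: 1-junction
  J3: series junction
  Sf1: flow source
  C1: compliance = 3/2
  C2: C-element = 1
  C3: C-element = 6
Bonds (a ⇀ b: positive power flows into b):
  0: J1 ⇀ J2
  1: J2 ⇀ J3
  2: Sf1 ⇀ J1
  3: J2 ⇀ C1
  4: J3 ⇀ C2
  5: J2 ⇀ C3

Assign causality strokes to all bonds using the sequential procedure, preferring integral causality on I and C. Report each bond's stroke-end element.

b0 →J1
b1 →J2
b2 →Sf1
b3 →J2
b4 →J3
b5 →J2

b2 →Sf1  (source Sf1 imposes f)
b0 →J1  (closing 0-jn rule on J1)
b1 →J2  (J2 flow already set via bond 0)
b3 →J2  (J2: bond 0 brought flow, rest push out)
b5 →J2  (common-f at J2 fixed by 0)
b4 →J3  (J3 flow already set via bond 1)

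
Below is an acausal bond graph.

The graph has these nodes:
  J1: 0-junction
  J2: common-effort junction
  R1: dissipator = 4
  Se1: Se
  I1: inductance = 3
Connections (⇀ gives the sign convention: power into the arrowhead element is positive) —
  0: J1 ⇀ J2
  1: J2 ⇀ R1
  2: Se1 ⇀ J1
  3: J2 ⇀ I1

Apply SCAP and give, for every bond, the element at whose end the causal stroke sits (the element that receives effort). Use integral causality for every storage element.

#2 →J1  (source Se1 imposes e)
#0 →J2  (common-e at J1 fixed by 2)
#1 →R1  (J2 effort already set via bond 0)
#3 →I1  (common-e at J2 fixed by 0)

bond 0 stroke→J2
bond 1 stroke→R1
bond 2 stroke→J1
bond 3 stroke→I1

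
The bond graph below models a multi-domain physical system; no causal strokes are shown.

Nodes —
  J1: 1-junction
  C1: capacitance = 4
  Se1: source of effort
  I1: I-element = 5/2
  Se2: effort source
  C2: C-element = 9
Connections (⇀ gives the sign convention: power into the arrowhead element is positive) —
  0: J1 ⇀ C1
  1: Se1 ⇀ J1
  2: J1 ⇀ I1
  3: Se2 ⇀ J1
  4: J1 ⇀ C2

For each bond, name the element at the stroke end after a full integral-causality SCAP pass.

b0 →J1
b1 →J1
b2 →I1
b3 →J1
b4 →J1

#1 →J1  (Se1 fixes effort; stroke away)
#3 →J1  (Se2: effort source, stroke at far end)
#0 →J1  (C1 outputs effort q/C1)
#2 →I1  (prefer integral on I1)
#4 →J1  (J1: bond 2 brought flow, rest push out)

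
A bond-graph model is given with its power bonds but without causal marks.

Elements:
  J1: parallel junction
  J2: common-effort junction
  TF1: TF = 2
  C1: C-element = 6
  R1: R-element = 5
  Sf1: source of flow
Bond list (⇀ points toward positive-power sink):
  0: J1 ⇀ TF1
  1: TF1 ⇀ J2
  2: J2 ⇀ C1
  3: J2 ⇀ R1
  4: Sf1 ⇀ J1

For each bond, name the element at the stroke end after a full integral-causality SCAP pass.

#0 stroke→J1
#1 stroke→TF1
#2 stroke→J2
#3 stroke→R1
#4 stroke→Sf1

β4 stroke at Sf1  (Sf1 (Sf) sets flow on bond)
β0 stroke at J1  (closing 0-jn rule on J1)
β1 stroke at TF1  (TF1: transformer flips bond 0)
β2 stroke at J2  (C1: C, integral causality)
β3 stroke at R1  (0-jn J2 has e-setter on 2)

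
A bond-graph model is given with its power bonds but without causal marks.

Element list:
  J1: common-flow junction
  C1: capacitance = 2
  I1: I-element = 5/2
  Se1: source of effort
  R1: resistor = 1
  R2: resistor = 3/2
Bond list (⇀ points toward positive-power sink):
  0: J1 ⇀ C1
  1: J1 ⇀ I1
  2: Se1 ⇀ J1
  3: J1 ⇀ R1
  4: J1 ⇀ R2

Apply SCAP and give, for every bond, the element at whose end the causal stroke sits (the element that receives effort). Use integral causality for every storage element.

#0 stroke→J1
#1 stroke→I1
#2 stroke→J1
#3 stroke→J1
#4 stroke→J1

β2 |J1  (Se1: effort source, stroke at far end)
β0 |J1  (prefer integral on C1)
β1 |I1  (I1 outputs flow p/I1)
β3 |J1  (J1: bond 1 brought flow, rest push out)
β4 |J1  (J1 flow already set via bond 1)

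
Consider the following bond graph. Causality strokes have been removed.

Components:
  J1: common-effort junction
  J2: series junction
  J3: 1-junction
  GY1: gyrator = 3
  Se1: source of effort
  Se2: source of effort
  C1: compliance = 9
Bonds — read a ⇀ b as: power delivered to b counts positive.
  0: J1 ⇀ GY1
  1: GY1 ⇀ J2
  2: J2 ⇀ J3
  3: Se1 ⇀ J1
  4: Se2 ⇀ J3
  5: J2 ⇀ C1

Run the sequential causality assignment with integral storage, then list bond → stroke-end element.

b0 stroke at GY1
b1 stroke at GY1
b2 stroke at J2
b3 stroke at J1
b4 stroke at J3
b5 stroke at J2

β3 stroke→J1  (Se1 (Se) sets effort on bond)
β4 stroke→J3  (Se2 (Se) sets effort on bond)
β0 stroke→GY1  (J1: bond 3 brought effort, rest push out)
β2 stroke→J2  (only one flow-in slot at J3)
β1 stroke→GY1  (GY1: gyrator matches bond 0)
β5 stroke→J2  (1-jn J2 has f-setter on 1)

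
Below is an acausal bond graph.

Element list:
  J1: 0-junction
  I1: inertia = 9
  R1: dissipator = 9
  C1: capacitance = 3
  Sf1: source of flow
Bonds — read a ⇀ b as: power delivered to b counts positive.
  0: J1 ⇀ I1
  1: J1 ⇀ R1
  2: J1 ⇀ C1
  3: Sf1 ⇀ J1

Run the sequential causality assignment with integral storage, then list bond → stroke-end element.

#0 stroke at I1
#1 stroke at R1
#2 stroke at J1
#3 stroke at Sf1

b3 |Sf1  (Sf1: flow source, stroke at near end)
b0 |I1  (I1: I, integral causality)
b2 |J1  (C1 integral (e out))
b1 |R1  (common-e at J1 fixed by 2)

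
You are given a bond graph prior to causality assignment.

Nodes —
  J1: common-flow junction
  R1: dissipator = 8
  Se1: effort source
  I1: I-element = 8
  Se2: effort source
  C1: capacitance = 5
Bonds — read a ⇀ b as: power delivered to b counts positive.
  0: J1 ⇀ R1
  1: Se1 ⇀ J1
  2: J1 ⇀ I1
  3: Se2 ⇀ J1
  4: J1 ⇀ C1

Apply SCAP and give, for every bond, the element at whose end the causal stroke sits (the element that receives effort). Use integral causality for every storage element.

b1 |J1  (Se1 fixes effort; stroke away)
b3 |J1  (Se2 (Se) sets effort on bond)
b2 |I1  (I1 integral (f out))
b0 |J1  (1-jn J1 has f-setter on 2)
b4 |J1  (J1: bond 2 brought flow, rest push out)

β0 stroke→J1
β1 stroke→J1
β2 stroke→I1
β3 stroke→J1
β4 stroke→J1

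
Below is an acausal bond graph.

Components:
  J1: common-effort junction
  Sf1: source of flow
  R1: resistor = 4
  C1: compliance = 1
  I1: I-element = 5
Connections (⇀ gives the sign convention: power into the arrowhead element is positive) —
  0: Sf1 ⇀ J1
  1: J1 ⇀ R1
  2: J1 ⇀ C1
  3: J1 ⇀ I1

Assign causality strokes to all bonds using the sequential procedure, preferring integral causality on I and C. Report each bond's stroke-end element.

#0 stroke at Sf1  (Sf1 fixes flow; stroke at Sf1)
#2 stroke at J1  (prefer integral on C1)
#1 stroke at R1  (0-jn J1 has e-setter on 2)
#3 stroke at I1  (common-e at J1 fixed by 2)

bond 0 |Sf1
bond 1 |R1
bond 2 |J1
bond 3 |I1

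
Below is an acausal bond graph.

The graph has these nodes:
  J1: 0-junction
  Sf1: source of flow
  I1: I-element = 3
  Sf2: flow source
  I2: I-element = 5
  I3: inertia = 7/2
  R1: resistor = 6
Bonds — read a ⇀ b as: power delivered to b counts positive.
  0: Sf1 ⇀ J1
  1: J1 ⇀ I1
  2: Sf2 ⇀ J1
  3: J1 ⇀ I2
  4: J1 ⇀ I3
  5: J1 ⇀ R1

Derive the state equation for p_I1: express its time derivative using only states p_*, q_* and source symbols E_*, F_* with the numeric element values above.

b0 stroke at Sf1  (source Sf1 imposes f)
b2 stroke at Sf2  (Sf2: flow source, stroke at near end)
b1 stroke at I1  (prefer integral on I1)
b3 stroke at I2  (I2: I, integral causality)
b4 stroke at I3  (I3 integral (f out))
b5 stroke at J1  (only one effort-in slot at J1)

dp_I1/dt = 6*F_Sf1 + 6*F_Sf2 - 2*p_I1 - 6*p_I2/5 - 12*p_I3/7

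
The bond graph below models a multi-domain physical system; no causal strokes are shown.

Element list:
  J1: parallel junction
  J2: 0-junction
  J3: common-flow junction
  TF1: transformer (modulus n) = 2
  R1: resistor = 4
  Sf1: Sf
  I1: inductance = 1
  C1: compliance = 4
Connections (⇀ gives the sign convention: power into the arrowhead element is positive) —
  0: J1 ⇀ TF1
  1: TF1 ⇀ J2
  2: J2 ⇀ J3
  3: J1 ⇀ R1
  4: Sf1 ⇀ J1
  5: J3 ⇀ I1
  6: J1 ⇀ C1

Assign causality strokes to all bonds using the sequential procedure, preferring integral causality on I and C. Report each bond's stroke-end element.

bond 4 →Sf1  (source Sf1 imposes f)
bond 5 →I1  (I1 outputs flow p/I1)
bond 2 →J3  (J3: bond 5 brought flow, rest push out)
bond 1 →J2  (closing 0-jn rule on J2)
bond 0 →TF1  (through TF1, causality passes straight; one stroke at TF1)
bond 6 →J1  (prefer integral on C1)
bond 3 →R1  (common-e at J1 fixed by 6)

b0 stroke at TF1
b1 stroke at J2
b2 stroke at J3
b3 stroke at R1
b4 stroke at Sf1
b5 stroke at I1
b6 stroke at J1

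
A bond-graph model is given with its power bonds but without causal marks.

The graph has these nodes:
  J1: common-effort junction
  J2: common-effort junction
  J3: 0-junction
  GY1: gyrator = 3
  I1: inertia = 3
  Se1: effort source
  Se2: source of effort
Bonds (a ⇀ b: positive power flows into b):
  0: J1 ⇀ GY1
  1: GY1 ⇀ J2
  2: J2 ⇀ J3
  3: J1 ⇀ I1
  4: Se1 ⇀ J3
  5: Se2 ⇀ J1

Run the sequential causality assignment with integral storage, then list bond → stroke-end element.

#4 →J3  (Se1: effort source, stroke at far end)
#5 →J1  (Se2 (Se) sets effort on bond)
#0 →GY1  (J1 effort already set via bond 5)
#3 →I1  (J1 effort already set via bond 5)
#2 →J2  (J3 effort already set via bond 4)
#1 →GY1  (GY1: gyrator matches bond 0)

#0 stroke→GY1
#1 stroke→GY1
#2 stroke→J2
#3 stroke→I1
#4 stroke→J3
#5 stroke→J1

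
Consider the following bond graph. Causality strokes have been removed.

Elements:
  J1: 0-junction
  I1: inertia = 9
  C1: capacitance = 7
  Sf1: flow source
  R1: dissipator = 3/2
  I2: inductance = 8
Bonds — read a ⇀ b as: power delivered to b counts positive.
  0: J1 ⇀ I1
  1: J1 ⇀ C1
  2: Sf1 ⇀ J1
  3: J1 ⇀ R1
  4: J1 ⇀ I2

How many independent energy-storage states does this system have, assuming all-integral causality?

3  (C1, I1, I2 all integral)

#2 |Sf1  (Sf1 fixes flow; stroke at Sf1)
#0 |I1  (I1: I, integral causality)
#1 |J1  (C1 outputs effort q/C1)
#3 |R1  (0-jn J1 has e-setter on 1)
#4 |I2  (J1: bond 1 brought effort, rest push out)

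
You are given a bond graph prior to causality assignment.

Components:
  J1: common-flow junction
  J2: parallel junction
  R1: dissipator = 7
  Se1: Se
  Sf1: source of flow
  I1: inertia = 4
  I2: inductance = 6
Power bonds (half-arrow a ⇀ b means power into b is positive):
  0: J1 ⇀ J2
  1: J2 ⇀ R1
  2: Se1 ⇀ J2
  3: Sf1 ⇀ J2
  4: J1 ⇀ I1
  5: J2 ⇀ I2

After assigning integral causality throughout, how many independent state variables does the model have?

#2 →J2  (Se1 fixes effort; stroke away)
#3 →Sf1  (Sf1 (Sf) sets flow on bond)
#0 →J1  (common-e at J2 fixed by 2)
#1 →R1  (J2 effort already set via bond 2)
#5 →I2  (J2: bond 2 brought effort, rest push out)
#4 →I1  (J1: last free bond brings flow in)

2  (I1, I2 all integral)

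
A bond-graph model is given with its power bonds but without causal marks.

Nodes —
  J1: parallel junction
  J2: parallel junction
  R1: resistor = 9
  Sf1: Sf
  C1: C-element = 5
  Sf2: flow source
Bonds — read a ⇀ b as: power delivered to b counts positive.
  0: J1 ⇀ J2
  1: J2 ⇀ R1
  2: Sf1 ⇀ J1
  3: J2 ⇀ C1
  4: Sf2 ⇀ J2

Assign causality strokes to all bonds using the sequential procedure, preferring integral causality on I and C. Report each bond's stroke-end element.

b0 stroke at J1
b1 stroke at R1
b2 stroke at Sf1
b3 stroke at J2
b4 stroke at Sf2

β2 →Sf1  (Sf1: flow source, stroke at near end)
β4 →Sf2  (source Sf2 imposes f)
β0 →J1  (closing 0-jn rule on J1)
β3 →J2  (C1: C, integral causality)
β1 →R1  (common-e at J2 fixed by 3)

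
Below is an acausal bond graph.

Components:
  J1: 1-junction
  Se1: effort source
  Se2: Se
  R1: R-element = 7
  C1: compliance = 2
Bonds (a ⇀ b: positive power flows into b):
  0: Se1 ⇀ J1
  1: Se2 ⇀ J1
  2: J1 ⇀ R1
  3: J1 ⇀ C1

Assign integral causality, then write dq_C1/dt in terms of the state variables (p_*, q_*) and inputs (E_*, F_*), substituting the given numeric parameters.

b0 stroke at J1  (source Se1 imposes e)
b1 stroke at J1  (Se2 fixes effort; stroke away)
b3 stroke at J1  (C1 integral (e out))
b2 stroke at R1  (closing 1-jn rule on J1)

dq_C1/dt = E_Se1/7 + E_Se2/7 - q_C1/14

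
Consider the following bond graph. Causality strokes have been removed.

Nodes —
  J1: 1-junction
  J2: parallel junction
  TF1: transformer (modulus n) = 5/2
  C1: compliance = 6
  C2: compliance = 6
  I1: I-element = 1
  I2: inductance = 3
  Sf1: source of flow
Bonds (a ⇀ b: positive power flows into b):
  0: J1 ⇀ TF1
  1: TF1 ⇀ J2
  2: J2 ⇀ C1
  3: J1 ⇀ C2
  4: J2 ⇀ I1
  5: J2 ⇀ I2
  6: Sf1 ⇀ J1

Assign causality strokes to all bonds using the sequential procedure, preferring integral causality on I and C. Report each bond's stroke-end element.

bond 6 stroke→Sf1  (Sf1 fixes flow; stroke at Sf1)
bond 0 stroke→J1  (common-f at J1 fixed by 6)
bond 3 stroke→J1  (J1: bond 6 brought flow, rest push out)
bond 1 stroke→TF1  (through TF1, causality passes straight; one stroke at TF1)
bond 2 stroke→J2  (prefer integral on C1)
bond 4 stroke→I1  (J2 effort already set via bond 2)
bond 5 stroke→I2  (0-jn J2 has e-setter on 2)

#0 |J1
#1 |TF1
#2 |J2
#3 |J1
#4 |I1
#5 |I2
#6 |Sf1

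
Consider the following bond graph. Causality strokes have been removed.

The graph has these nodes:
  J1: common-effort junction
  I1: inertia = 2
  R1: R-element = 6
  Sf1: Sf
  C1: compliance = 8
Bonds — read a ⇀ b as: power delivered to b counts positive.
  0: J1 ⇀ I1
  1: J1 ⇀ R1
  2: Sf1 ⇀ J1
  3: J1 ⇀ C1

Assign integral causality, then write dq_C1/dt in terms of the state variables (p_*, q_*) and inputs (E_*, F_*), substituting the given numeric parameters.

dq_C1/dt = F_Sf1 - p_I1/2 - q_C1/48

b2 →Sf1  (Sf1 (Sf) sets flow on bond)
b0 →I1  (I1 outputs flow p/I1)
b3 →J1  (prefer integral on C1)
b1 →R1  (J1 effort already set via bond 3)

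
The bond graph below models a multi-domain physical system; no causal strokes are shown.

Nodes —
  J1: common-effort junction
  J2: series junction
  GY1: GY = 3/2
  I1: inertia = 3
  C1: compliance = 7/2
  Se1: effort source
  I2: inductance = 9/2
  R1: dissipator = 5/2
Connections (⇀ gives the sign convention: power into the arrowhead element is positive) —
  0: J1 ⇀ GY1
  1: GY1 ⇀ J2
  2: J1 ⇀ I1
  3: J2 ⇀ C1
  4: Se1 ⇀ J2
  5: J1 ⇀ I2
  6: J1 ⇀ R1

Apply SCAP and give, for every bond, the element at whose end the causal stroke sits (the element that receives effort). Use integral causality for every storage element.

b0 |GY1
b1 |GY1
b2 |I1
b3 |J2
b4 |J2
b5 |I2
b6 |J1

b4 stroke→J2  (Se1: effort source, stroke at far end)
b2 stroke→I1  (I1 integral (f out))
b3 stroke→J2  (C1: C, integral causality)
b1 stroke→GY1  (closing 1-jn rule on J2)
b0 stroke→GY1  (through GY1, causality inverts; strokes same side of GY1)
b5 stroke→I2  (I2: I, integral causality)
b6 stroke→J1  (closing 0-jn rule on J1)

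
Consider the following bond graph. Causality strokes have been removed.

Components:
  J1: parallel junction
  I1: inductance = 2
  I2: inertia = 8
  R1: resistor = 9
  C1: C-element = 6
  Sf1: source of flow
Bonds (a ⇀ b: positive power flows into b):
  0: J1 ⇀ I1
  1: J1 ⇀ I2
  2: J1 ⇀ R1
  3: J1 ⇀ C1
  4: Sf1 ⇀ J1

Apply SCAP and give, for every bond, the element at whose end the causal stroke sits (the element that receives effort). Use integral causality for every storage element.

#4 →Sf1  (Sf1 (Sf) sets flow on bond)
#0 →I1  (I1 integral (f out))
#1 →I2  (I2 integral (f out))
#3 →J1  (C1 outputs effort q/C1)
#2 →R1  (J1 effort already set via bond 3)

β0 →I1
β1 →I2
β2 →R1
β3 →J1
β4 →Sf1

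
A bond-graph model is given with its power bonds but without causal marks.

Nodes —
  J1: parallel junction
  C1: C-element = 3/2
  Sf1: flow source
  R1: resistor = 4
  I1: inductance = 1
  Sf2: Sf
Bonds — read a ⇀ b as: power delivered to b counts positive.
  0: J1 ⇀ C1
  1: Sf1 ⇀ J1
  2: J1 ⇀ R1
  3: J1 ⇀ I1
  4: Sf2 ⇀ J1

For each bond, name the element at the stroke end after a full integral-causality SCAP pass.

b1 →Sf1  (Sf1 (Sf) sets flow on bond)
b4 →Sf2  (Sf2 fixes flow; stroke at Sf2)
b0 →J1  (prefer integral on C1)
b2 →R1  (common-e at J1 fixed by 0)
b3 →I1  (J1: bond 0 brought effort, rest push out)

b0 stroke at J1
b1 stroke at Sf1
b2 stroke at R1
b3 stroke at I1
b4 stroke at Sf2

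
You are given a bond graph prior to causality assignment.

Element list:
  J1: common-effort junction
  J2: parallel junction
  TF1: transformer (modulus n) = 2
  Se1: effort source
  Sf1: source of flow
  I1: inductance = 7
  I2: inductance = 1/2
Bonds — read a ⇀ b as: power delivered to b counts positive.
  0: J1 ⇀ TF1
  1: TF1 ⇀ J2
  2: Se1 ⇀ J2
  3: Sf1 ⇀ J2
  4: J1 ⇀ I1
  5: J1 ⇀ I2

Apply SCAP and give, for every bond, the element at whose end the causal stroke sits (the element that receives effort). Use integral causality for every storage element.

b0 stroke→J1
b1 stroke→TF1
b2 stroke→J2
b3 stroke→Sf1
b4 stroke→I1
b5 stroke→I2

b2 →J2  (Se1 fixes effort; stroke away)
b3 →Sf1  (Sf1 (Sf) sets flow on bond)
b1 →TF1  (J2: bond 2 brought effort, rest push out)
b0 →J1  (TF TF1: opposite of bond 1)
b4 →I1  (common-e at J1 fixed by 0)
b5 →I2  (J1: bond 0 brought effort, rest push out)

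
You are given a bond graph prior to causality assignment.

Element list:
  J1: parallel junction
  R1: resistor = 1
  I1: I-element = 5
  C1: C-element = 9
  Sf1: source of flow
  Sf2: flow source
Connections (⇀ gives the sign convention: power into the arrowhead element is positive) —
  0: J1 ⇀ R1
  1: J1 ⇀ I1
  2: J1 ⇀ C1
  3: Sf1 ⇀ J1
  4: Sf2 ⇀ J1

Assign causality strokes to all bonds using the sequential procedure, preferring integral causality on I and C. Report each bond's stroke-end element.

#0 →R1
#1 →I1
#2 →J1
#3 →Sf1
#4 →Sf2

b3 stroke→Sf1  (Sf1: flow source, stroke at near end)
b4 stroke→Sf2  (Sf2 (Sf) sets flow on bond)
b1 stroke→I1  (I1: I, integral causality)
b2 stroke→J1  (prefer integral on C1)
b0 stroke→R1  (J1 effort already set via bond 2)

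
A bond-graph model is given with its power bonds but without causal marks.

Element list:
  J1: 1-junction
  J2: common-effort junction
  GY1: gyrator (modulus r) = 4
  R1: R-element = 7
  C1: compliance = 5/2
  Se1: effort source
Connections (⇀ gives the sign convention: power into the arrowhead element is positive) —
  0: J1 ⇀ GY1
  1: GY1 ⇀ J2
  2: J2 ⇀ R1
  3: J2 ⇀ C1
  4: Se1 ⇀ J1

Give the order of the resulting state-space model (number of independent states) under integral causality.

#4 stroke→J1  (source Se1 imposes e)
#0 stroke→GY1  (closing 1-jn rule on J1)
#1 stroke→GY1  (GY GY1: same side as bond 0)
#3 stroke→J2  (C1: C, integral causality)
#2 stroke→R1  (J2: bond 3 brought effort, rest push out)

1  (C1 all integral)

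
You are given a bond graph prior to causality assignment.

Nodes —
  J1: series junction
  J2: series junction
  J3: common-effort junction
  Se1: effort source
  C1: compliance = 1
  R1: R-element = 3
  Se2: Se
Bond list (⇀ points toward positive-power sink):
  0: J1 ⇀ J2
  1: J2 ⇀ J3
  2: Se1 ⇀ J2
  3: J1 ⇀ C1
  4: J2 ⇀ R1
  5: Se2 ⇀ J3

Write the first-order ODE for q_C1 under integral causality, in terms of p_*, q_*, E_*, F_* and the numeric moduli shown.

dq_C1/dt = E_Se1/3 - E_Se2/3 - q_C1/3

b2 stroke→J2  (source Se1 imposes e)
b5 stroke→J3  (source Se2 imposes e)
b1 stroke→J2  (0-jn J3 has e-setter on 5)
b3 stroke→J1  (C1 outputs effort q/C1)
b0 stroke→J2  (closing 1-jn rule on J1)
b4 stroke→R1  (only one flow-in slot at J2)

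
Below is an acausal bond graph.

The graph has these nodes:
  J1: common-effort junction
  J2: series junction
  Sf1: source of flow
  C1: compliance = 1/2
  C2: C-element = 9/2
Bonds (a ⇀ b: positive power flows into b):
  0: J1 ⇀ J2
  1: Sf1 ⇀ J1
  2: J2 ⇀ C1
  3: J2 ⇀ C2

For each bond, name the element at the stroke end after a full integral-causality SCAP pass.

β1 stroke at Sf1  (Sf1 (Sf) sets flow on bond)
β0 stroke at J1  (closing 0-jn rule on J1)
β2 stroke at J2  (common-f at J2 fixed by 0)
β3 stroke at J2  (J2: bond 0 brought flow, rest push out)

β0 stroke at J1
β1 stroke at Sf1
β2 stroke at J2
β3 stroke at J2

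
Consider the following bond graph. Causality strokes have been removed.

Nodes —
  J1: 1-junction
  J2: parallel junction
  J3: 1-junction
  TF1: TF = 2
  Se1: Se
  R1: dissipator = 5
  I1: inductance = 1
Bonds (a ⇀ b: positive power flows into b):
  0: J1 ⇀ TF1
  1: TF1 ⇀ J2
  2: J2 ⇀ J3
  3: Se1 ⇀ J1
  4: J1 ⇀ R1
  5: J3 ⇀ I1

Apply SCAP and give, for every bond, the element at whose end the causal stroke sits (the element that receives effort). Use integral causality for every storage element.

b0 stroke at TF1
b1 stroke at J2
b2 stroke at J3
b3 stroke at J1
b4 stroke at J1
b5 stroke at I1

#3 →J1  (Se1 fixes effort; stroke away)
#5 →I1  (I1 outputs flow p/I1)
#2 →J3  (common-f at J3 fixed by 5)
#1 →J2  (J2 needs exactly one e-in)
#0 →TF1  (TF TF1: opposite of bond 1)
#4 →J1  (1-jn J1 has f-setter on 0)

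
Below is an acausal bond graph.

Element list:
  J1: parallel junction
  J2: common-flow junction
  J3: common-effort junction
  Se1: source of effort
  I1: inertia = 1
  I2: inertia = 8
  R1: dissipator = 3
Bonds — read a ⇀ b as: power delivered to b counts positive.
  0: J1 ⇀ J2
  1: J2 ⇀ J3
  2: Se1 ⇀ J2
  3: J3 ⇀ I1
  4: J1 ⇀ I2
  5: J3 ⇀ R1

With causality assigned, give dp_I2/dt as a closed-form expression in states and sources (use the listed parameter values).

dp_I2/dt = -E_Se1 - 3*p_I1 - 3*p_I2/8

bond 2 stroke→J2  (Se1 (Se) sets effort on bond)
bond 3 stroke→I1  (I1 integral (f out))
bond 4 stroke→I2  (I2 integral (f out))
bond 0 stroke→J1  (closing 0-jn rule on J1)
bond 1 stroke→J2  (1-jn J2 has f-setter on 0)
bond 5 stroke→J3  (J3 needs exactly one e-in)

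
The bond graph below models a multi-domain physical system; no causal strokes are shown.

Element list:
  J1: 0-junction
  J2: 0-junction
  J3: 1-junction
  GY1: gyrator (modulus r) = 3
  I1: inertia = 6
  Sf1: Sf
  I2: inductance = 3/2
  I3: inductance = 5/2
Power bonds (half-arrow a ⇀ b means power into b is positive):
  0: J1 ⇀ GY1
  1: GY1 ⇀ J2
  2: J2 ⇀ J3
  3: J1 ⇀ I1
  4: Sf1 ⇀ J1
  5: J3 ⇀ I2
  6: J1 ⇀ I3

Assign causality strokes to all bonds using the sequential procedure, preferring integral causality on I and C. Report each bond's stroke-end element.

b0 stroke→J1
b1 stroke→J2
b2 stroke→J3
b3 stroke→I1
b4 stroke→Sf1
b5 stroke→I2
b6 stroke→I3

b4 →Sf1  (source Sf1 imposes f)
b3 →I1  (prefer integral on I1)
b5 →I2  (I2 integral (f out))
b2 →J3  (J3: bond 5 brought flow, rest push out)
b1 →J2  (J2: last free bond brings effort in)
b0 →J1  (GY1: gyrator matches bond 1)
b6 →I3  (common-e at J1 fixed by 0)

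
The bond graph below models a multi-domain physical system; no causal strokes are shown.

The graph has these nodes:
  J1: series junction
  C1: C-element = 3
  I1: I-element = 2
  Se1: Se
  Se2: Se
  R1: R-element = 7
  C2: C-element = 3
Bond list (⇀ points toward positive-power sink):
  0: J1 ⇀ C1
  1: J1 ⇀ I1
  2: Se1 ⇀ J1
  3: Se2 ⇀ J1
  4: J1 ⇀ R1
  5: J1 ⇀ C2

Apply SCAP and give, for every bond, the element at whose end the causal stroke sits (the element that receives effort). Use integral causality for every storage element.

#2 stroke at J1  (Se1: effort source, stroke at far end)
#3 stroke at J1  (source Se2 imposes e)
#0 stroke at J1  (C1: C, integral causality)
#1 stroke at I1  (I1 integral (f out))
#4 stroke at J1  (J1: bond 1 brought flow, rest push out)
#5 stroke at J1  (J1: bond 1 brought flow, rest push out)

b0 →J1
b1 →I1
b2 →J1
b3 →J1
b4 →J1
b5 →J1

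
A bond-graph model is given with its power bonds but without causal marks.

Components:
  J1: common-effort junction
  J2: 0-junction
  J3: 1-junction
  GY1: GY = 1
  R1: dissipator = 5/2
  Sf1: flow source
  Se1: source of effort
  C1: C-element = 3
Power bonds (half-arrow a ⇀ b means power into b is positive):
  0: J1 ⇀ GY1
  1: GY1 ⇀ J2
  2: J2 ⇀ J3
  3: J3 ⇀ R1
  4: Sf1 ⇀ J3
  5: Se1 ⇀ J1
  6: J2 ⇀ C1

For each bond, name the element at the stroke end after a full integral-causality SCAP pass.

β4 |Sf1  (source Sf1 imposes f)
β5 |J1  (source Se1 imposes e)
β0 |GY1  (J1: bond 5 brought effort, rest push out)
β2 |J3  (J3: bond 4 brought flow, rest push out)
β3 |J3  (J3 flow already set via bond 4)
β1 |GY1  (GY1: gyrator matches bond 0)
β6 |J2  (only one effort-in slot at J2)

#0 |GY1
#1 |GY1
#2 |J3
#3 |J3
#4 |Sf1
#5 |J1
#6 |J2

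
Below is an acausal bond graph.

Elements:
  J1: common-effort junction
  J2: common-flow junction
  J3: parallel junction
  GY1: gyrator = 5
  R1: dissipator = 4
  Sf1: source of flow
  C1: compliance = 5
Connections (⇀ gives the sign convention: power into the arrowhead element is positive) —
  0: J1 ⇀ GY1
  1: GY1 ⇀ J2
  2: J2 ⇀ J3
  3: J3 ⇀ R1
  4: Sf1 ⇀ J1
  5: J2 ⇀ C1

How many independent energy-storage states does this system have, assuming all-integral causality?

bond 4 →Sf1  (source Sf1 imposes f)
bond 0 →J1  (J1: last free bond brings effort in)
bond 1 →J2  (GY GY1: same side as bond 0)
bond 5 →J2  (C1 outputs effort q/C1)
bond 2 →J3  (J2: last free bond brings flow in)
bond 3 →R1  (0-jn J3 has e-setter on 2)

1  (C1 all integral)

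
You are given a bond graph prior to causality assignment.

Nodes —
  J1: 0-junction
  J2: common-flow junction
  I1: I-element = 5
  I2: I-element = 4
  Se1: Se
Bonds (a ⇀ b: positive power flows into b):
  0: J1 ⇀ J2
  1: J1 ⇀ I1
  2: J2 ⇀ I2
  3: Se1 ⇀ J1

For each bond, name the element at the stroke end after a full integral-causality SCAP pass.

#3 |J1  (Se1 fixes effort; stroke away)
#0 |J2  (J1: bond 3 brought effort, rest push out)
#1 |I1  (0-jn J1 has e-setter on 3)
#2 |I2  (only one flow-in slot at J2)

#0 |J2
#1 |I1
#2 |I2
#3 |J1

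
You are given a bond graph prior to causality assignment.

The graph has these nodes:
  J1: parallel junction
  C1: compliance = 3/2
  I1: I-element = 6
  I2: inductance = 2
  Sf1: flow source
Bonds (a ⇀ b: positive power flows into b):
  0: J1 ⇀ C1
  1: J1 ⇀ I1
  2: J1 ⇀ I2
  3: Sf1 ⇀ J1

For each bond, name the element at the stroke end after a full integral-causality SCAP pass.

bond 0 stroke→J1
bond 1 stroke→I1
bond 2 stroke→I2
bond 3 stroke→Sf1

bond 3 |Sf1  (Sf1: flow source, stroke at near end)
bond 0 |J1  (C1 integral (e out))
bond 1 |I1  (common-e at J1 fixed by 0)
bond 2 |I2  (common-e at J1 fixed by 0)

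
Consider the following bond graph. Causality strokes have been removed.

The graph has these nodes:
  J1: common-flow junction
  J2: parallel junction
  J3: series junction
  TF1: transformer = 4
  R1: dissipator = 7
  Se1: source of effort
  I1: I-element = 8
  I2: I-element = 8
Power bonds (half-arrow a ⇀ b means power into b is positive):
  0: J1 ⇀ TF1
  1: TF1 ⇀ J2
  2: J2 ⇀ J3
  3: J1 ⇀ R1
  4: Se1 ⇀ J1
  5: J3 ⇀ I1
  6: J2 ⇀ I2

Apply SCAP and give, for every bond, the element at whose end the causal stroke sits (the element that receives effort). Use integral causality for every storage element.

b0 →TF1
b1 →J2
b2 →J3
b3 →J1
b4 →J1
b5 →I1
b6 →I2

β4 stroke→J1  (Se1 (Se) sets effort on bond)
β5 stroke→I1  (I1: I, integral causality)
β2 stroke→J3  (J3: bond 5 brought flow, rest push out)
β6 stroke→I2  (I2: I, integral causality)
β1 stroke→J2  (J2: last free bond brings effort in)
β0 stroke→TF1  (TF1: transformer flips bond 1)
β3 stroke→J1  (J1 flow already set via bond 0)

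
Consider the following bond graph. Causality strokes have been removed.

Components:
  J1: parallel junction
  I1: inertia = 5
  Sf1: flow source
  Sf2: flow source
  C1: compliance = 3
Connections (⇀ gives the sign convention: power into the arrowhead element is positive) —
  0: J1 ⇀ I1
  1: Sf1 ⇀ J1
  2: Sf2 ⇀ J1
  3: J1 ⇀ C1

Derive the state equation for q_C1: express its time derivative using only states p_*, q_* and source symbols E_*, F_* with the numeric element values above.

dq_C1/dt = F_Sf1 + F_Sf2 - p_I1/5

β1 →Sf1  (Sf1 fixes flow; stroke at Sf1)
β2 →Sf2  (Sf2 fixes flow; stroke at Sf2)
β0 →I1  (I1: I, integral causality)
β3 →J1  (only one effort-in slot at J1)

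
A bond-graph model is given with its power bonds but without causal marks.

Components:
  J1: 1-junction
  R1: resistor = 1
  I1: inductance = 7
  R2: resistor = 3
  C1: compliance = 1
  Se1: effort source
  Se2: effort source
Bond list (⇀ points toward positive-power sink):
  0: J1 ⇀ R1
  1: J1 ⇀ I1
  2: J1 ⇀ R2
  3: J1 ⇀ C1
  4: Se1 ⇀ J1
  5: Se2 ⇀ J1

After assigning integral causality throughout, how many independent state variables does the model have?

2  (C1, I1 all integral)

β4 stroke at J1  (Se1: effort source, stroke at far end)
β5 stroke at J1  (Se2 (Se) sets effort on bond)
β1 stroke at I1  (prefer integral on I1)
β0 stroke at J1  (J1 flow already set via bond 1)
β2 stroke at J1  (J1: bond 1 brought flow, rest push out)
β3 stroke at J1  (common-f at J1 fixed by 1)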